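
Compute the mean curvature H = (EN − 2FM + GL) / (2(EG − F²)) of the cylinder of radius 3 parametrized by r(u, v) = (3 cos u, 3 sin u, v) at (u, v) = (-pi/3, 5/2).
H = -1/6

With E = 9, F = 0, G = 1, L = -3, M = 0, N = 0, assemble
  H = (EN − 2FM + GL) / (2(EG − F²)) = -1/6.
At (u, v) = (-pi/3, 5/2): H = -1/6.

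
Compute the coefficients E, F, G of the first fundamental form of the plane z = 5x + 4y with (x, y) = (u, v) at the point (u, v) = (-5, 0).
E = 26;  F = 20;  G = 17

Partials: r_u = (1, 0, 5), r_v = (0, 1, 4). As functions of (u, v):
  E = r_u · r_u = 26,
  F = r_u · r_v = 20,
  G = r_v · r_v = 17.
Evaluating at (u, v) = (-5, 0): E = 26, F = 20, G = 17.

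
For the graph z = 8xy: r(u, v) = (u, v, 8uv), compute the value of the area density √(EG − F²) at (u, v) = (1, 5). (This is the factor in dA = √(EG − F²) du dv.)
√(EG − F²)|_{(1, 5)} = 3*sqrt(185)

E = 64*v^2 + 1, F = 64*u*v, G = 64*u^2 + 1, so EG − F² = 64*u^2 + 64*v^2 + 1. Taking the positive square root: √(EG − F²) = sqrt(64*u^2 + 64*v^2 + 1). At (u, v) = (1, 5): 3*sqrt(185).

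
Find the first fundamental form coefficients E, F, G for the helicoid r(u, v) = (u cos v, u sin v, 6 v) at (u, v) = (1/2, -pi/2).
E = 1;  F = 0;  G = 145/4

Partials: r_u = (cos(v), sin(v), 0), r_v = (-u*sin(v), u*cos(v), 6). As functions of (u, v):
  E = r_u · r_u = 1,
  F = r_u · r_v = 0,
  G = r_v · r_v = u^2 + 36.
Evaluating at (u, v) = (1/2, -pi/2): E = 1, F = 0, G = 145/4.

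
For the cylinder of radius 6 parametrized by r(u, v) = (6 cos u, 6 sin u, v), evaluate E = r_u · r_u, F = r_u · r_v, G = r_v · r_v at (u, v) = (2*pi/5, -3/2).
E = 36;  F = 0;  G = 1

Partials: r_u = (-6*sin(u), 6*cos(u), 0), r_v = (0, 0, 1). As functions of (u, v):
  E = r_u · r_u = 36,
  F = r_u · r_v = 0,
  G = r_v · r_v = 1.
Evaluating at (u, v) = (2*pi/5, -3/2): E = 36, F = 0, G = 1.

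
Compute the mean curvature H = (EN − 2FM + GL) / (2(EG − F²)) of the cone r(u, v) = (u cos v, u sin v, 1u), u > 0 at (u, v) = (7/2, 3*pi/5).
H = sqrt(2)/14

With E = 2, F = 0, G = u^2, L = 0, M = 0, N = sqrt(2)*u^2/(2*Abs(u)), assemble
  H = (EN − 2FM + GL) / (2(EG − F²)) = sqrt(2)/(4*Abs(u)).
At (u, v) = (7/2, 3*pi/5): H = sqrt(2)/14.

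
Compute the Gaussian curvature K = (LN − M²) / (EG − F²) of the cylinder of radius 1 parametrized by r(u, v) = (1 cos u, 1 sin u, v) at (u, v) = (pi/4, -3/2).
K = 0

Coefficients of the first fundamental form: E = 1, F = 0, G = 1.
Coefficients of the second fundamental form: L = -1, M = 0, N = 0.
Assemble K = (LN − M²)/(EG − F²) = 0. At (u, v) = (pi/4, -3/2): K = 0.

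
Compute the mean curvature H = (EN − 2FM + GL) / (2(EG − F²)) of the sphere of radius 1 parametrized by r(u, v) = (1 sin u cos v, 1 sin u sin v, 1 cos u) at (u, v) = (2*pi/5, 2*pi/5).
H = -1

With E = 1, F = 0, G = sin(u)^2, L = -sin(u)/Abs(sin(u)), M = 0, N = -sin(u)^3/Abs(sin(u)), assemble
  H = (EN − 2FM + GL) / (2(EG − F²)) = -sin(u)/Abs(sin(u)).
At (u, v) = (2*pi/5, 2*pi/5): H = -1.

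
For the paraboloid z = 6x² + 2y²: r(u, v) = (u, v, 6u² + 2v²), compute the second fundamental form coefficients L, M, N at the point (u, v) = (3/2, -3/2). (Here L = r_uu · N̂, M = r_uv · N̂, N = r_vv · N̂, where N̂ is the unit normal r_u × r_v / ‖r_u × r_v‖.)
L = 12/19;  M = 0;  N = 4/19

Compute the unit normal N̂(u, v) = (-12*u/sqrt(144*u^2 + 16*v^2 + 1), -4*v/sqrt(144*u^2 + 16*v^2 + 1), 1/sqrt(144*u^2 + 16*v^2 + 1)), and the second partials r_uu, r_uv, r_vv. Take dot products:
  L(u, v) = r_uu · N̂ = 12/sqrt(144*u^2 + 16*v^2 + 1),
  M(u, v) = r_uv · N̂ = 0,
  N(u, v) = r_vv · N̂ = 4/sqrt(144*u^2 + 16*v^2 + 1).
Evaluating at (u, v) = (3/2, -3/2):
  L = 12/19, M = 0, N = 4/19.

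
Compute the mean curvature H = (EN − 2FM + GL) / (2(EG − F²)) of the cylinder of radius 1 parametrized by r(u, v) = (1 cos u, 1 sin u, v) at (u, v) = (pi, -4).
H = -1/2

With E = 1, F = 0, G = 1, L = -1, M = 0, N = 0, assemble
  H = (EN − 2FM + GL) / (2(EG − F²)) = -1/2.
At (u, v) = (pi, -4): H = -1/2.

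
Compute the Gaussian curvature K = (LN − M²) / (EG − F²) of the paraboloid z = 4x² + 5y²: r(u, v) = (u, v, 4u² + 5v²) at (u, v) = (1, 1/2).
K = 4/405

Coefficients of the first fundamental form: E = 64*u^2 + 1, F = 80*u*v, G = 100*v^2 + 1.
Coefficients of the second fundamental form: L = 8/sqrt(64*u^2 + 100*v^2 + 1), M = 0, N = 10/sqrt(64*u^2 + 100*v^2 + 1).
Assemble K = (LN − M²)/(EG − F²) = 80/(4096*u^4 + 12800*u^2*v^2 + 128*u^2 + 10000*v^4 + 200*v^2 + 1). At (u, v) = (1, 1/2): K = 4/405.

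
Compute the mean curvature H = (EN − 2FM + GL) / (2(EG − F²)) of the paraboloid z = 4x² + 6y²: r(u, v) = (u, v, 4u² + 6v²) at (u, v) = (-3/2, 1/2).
H = 1018*sqrt(181)/32761

With E = 64*u^2 + 1, F = 96*u*v, G = 144*v^2 + 1, L = 8/sqrt(64*u^2 + 144*v^2 + 1), M = 0, N = 12/sqrt(64*u^2 + 144*v^2 + 1), assemble
  H = (EN − 2FM + GL) / (2(EG − F²)) = 2*(192*u^2 + 288*v^2 + 5)/(64*u^2 + 144*v^2 + 1)^(3/2).
At (u, v) = (-3/2, 1/2): H = 1018*sqrt(181)/32761.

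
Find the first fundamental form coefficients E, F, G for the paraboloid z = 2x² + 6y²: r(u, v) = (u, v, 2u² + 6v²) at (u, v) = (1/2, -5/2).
E = 5;  F = -60;  G = 901

Partials: r_u = (1, 0, 4*u), r_v = (0, 1, 12*v). As functions of (u, v):
  E = r_u · r_u = 16*u^2 + 1,
  F = r_u · r_v = 48*u*v,
  G = r_v · r_v = 144*v^2 + 1.
Evaluating at (u, v) = (1/2, -5/2): E = 5, F = -60, G = 901.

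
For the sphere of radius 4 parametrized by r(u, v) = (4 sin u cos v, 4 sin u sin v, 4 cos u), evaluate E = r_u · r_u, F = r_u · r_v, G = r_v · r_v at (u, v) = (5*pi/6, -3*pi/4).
E = 16;  F = 0;  G = 4

Partials: r_u = (4*cos(u)*cos(v), 4*sin(v)*cos(u), -4*sin(u)), r_v = (-4*sin(u)*sin(v), 4*sin(u)*cos(v), 0). As functions of (u, v):
  E = r_u · r_u = 16,
  F = r_u · r_v = 0,
  G = r_v · r_v = 16*sin(u)^2.
Evaluating at (u, v) = (5*pi/6, -3*pi/4): E = 16, F = 0, G = 4.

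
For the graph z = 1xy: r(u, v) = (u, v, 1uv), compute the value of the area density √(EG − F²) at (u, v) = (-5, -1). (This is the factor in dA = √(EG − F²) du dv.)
√(EG − F²)|_{(-5, -1)} = 3*sqrt(3)

E = v^2 + 1, F = u*v, G = u^2 + 1, so EG − F² = u^2 + v^2 + 1. Taking the positive square root: √(EG − F²) = sqrt(u^2 + v^2 + 1). At (u, v) = (-5, -1): 3*sqrt(3).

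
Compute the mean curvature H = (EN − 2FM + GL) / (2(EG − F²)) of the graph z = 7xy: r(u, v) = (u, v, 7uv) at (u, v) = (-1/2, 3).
H = 4116*sqrt(1817)/3301489

With E = 49*v^2 + 1, F = 49*u*v, G = 49*u^2 + 1, L = 0, M = 7/sqrt(49*u^2 + 49*v^2 + 1), N = 0, assemble
  H = (EN − 2FM + GL) / (2(EG − F²)) = -343*u*v/(49*u^2 + 49*v^2 + 1)^(3/2).
At (u, v) = (-1/2, 3): H = 4116*sqrt(1817)/3301489.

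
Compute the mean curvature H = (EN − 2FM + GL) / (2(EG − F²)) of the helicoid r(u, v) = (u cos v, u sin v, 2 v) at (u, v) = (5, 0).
H = 0

With E = 1, F = 0, G = u^2 + 4, L = 0, M = -2/sqrt(u^2 + 4), N = 0, assemble
  H = (EN − 2FM + GL) / (2(EG − F²)) = 0.
At (u, v) = (5, 0): H = 0.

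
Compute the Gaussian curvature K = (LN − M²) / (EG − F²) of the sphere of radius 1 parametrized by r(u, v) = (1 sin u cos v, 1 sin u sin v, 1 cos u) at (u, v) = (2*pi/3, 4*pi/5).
K = 1

Coefficients of the first fundamental form: E = 1, F = 0, G = sin(u)^2.
Coefficients of the second fundamental form: L = -sin(u)/Abs(sin(u)), M = 0, N = -sin(u)^3/Abs(sin(u)).
Assemble K = (LN − M²)/(EG − F²) = 1. At (u, v) = (2*pi/3, 4*pi/5): K = 1.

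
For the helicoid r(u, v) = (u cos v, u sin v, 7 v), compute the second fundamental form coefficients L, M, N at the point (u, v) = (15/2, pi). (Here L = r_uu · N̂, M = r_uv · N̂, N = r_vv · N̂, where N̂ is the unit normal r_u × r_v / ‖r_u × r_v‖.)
L = 0;  M = -14*sqrt(421)/421;  N = 0

Compute the unit normal N̂(u, v) = (7*sin(v)/sqrt(u^2 + 49), -7*cos(v)/sqrt(u^2 + 49), u/sqrt(u^2 + 49)), and the second partials r_uu, r_uv, r_vv. Take dot products:
  L(u, v) = r_uu · N̂ = 0,
  M(u, v) = r_uv · N̂ = -7/sqrt(u^2 + 49),
  N(u, v) = r_vv · N̂ = 0.
Evaluating at (u, v) = (15/2, pi):
  L = 0, M = -14*sqrt(421)/421, N = 0.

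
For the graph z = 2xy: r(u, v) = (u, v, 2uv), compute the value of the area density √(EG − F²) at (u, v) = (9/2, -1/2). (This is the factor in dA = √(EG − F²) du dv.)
√(EG − F²)|_{(9/2, -1/2)} = sqrt(83)

E = 4*v^2 + 1, F = 4*u*v, G = 4*u^2 + 1, so EG − F² = 4*u^2 + 4*v^2 + 1. Taking the positive square root: √(EG − F²) = sqrt(4*u^2 + 4*v^2 + 1). At (u, v) = (9/2, -1/2): sqrt(83).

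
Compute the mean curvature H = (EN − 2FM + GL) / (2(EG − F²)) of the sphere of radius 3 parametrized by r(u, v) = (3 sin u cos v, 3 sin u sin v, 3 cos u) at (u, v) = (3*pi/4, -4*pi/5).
H = -1/3

With E = 9, F = 0, G = 9*sin(u)^2, L = -3*sin(u)/Abs(sin(u)), M = 0, N = -3*sin(u)^3/Abs(sin(u)), assemble
  H = (EN − 2FM + GL) / (2(EG − F²)) = -sin(u)/(3*Abs(sin(u))).
At (u, v) = (3*pi/4, -4*pi/5): H = -1/3.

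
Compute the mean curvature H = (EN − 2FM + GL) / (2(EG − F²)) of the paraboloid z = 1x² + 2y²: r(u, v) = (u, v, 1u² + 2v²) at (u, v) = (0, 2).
H = 67*sqrt(65)/4225

With E = 4*u^2 + 1, F = 8*u*v, G = 16*v^2 + 1, L = 2/sqrt(4*u^2 + 16*v^2 + 1), M = 0, N = 4/sqrt(4*u^2 + 16*v^2 + 1), assemble
  H = (EN − 2FM + GL) / (2(EG − F²)) = (8*u^2 + 16*v^2 + 3)/(4*u^2 + 16*v^2 + 1)^(3/2).
At (u, v) = (0, 2): H = 67*sqrt(65)/4225.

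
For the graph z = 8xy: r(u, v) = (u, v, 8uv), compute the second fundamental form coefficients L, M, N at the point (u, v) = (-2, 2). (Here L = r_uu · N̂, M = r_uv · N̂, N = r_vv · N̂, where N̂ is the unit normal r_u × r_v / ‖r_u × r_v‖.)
L = 0;  M = 8*sqrt(57)/171;  N = 0

Compute the unit normal N̂(u, v) = (-8*v/sqrt(64*u^2 + 64*v^2 + 1), -8*u/sqrt(64*u^2 + 64*v^2 + 1), 1/sqrt(64*u^2 + 64*v^2 + 1)), and the second partials r_uu, r_uv, r_vv. Take dot products:
  L(u, v) = r_uu · N̂ = 0,
  M(u, v) = r_uv · N̂ = 8/sqrt(64*u^2 + 64*v^2 + 1),
  N(u, v) = r_vv · N̂ = 0.
Evaluating at (u, v) = (-2, 2):
  L = 0, M = 8*sqrt(57)/171, N = 0.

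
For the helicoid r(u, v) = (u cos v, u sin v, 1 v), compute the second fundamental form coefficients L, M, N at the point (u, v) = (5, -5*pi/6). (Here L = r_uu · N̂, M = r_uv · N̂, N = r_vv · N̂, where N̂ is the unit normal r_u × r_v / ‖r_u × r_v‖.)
L = 0;  M = -sqrt(26)/26;  N = 0

Compute the unit normal N̂(u, v) = (sin(v)/sqrt(u^2 + 1), -cos(v)/sqrt(u^2 + 1), u/sqrt(u^2 + 1)), and the second partials r_uu, r_uv, r_vv. Take dot products:
  L(u, v) = r_uu · N̂ = 0,
  M(u, v) = r_uv · N̂ = -1/sqrt(u^2 + 1),
  N(u, v) = r_vv · N̂ = 0.
Evaluating at (u, v) = (5, -5*pi/6):
  L = 0, M = -sqrt(26)/26, N = 0.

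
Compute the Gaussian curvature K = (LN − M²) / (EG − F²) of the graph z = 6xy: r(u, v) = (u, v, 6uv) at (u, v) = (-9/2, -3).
K = -9/277729

Coefficients of the first fundamental form: E = 36*v^2 + 1, F = 36*u*v, G = 36*u^2 + 1.
Coefficients of the second fundamental form: L = 0, M = 6/sqrt(36*u^2 + 36*v^2 + 1), N = 0.
Assemble K = (LN − M²)/(EG − F²) = -36/(1296*u^4 + 2592*u^2*v^2 + 72*u^2 + 1296*v^4 + 72*v^2 + 1). At (u, v) = (-9/2, -3): K = -9/277729.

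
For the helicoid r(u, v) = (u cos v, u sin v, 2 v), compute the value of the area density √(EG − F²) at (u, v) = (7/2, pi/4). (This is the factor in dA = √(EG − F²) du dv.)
√(EG − F²)|_{(7/2, pi/4)} = sqrt(65)/2

E = 1, F = 0, G = u^2 + 4, so EG − F² = u^2 + 4. Taking the positive square root: √(EG − F²) = sqrt(u^2 + 4). At (u, v) = (7/2, pi/4): sqrt(65)/2.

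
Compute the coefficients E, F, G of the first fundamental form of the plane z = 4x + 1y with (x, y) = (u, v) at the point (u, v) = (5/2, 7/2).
E = 17;  F = 4;  G = 2

Partials: r_u = (1, 0, 4), r_v = (0, 1, 1). As functions of (u, v):
  E = r_u · r_u = 17,
  F = r_u · r_v = 4,
  G = r_v · r_v = 2.
Evaluating at (u, v) = (5/2, 7/2): E = 17, F = 4, G = 2.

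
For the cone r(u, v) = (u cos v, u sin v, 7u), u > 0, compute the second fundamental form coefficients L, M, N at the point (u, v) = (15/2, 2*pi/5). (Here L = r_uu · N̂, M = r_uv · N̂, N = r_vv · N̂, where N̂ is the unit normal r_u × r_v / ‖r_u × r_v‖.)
L = 0;  M = 0;  N = 21*sqrt(2)/4

Compute the unit normal N̂(u, v) = (-7*sqrt(2)*u*cos(v)/(10*Abs(u)), -7*sqrt(2)*u*sin(v)/(10*Abs(u)), sqrt(2)*u/(10*Abs(u))), and the second partials r_uu, r_uv, r_vv. Take dot products:
  L(u, v) = r_uu · N̂ = 0,
  M(u, v) = r_uv · N̂ = 0,
  N(u, v) = r_vv · N̂ = 7*sqrt(2)*u^2/(10*Abs(u)).
Evaluating at (u, v) = (15/2, 2*pi/5):
  L = 0, M = 0, N = 21*sqrt(2)/4.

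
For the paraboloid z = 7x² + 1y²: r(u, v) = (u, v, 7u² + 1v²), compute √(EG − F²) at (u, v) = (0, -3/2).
√(EG − F²)|_{(0, -3/2)} = sqrt(10)

E = 196*u^2 + 1, F = 28*u*v, G = 4*v^2 + 1; EG − F² = 196*u^2 + 4*v^2 + 1; √(EG − F²) = sqrt(196*u^2 + 4*v^2 + 1). At the given point: sqrt(10).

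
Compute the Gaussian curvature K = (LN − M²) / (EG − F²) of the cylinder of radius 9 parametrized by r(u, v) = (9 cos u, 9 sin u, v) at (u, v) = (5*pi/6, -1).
K = 0

Coefficients of the first fundamental form: E = 81, F = 0, G = 1.
Coefficients of the second fundamental form: L = -9, M = 0, N = 0.
Assemble K = (LN − M²)/(EG − F²) = 0. At (u, v) = (5*pi/6, -1): K = 0.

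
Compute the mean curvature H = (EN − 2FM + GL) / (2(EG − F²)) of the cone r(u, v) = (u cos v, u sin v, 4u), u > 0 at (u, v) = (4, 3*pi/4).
H = sqrt(17)/34

With E = 17, F = 0, G = u^2, L = 0, M = 0, N = 4*sqrt(17)*u^2/(17*Abs(u)), assemble
  H = (EN − 2FM + GL) / (2(EG − F²)) = 2*sqrt(17)/(17*Abs(u)).
At (u, v) = (4, 3*pi/4): H = sqrt(17)/34.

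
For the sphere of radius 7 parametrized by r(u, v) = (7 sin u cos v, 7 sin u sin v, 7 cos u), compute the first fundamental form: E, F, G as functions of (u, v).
E = 49;  F = 0;  G = 49*sin(u)^2

Compute partials: r_u = (7*cos(u)*cos(v), 7*sin(v)*cos(u), -7*sin(u)), r_v = (-7*sin(u)*sin(v), 7*sin(u)*cos(v), 0). Then
  E = r_u · r_u = 49,
  F = r_u · r_v = 0,
  G = r_v · r_v = 49*sin(u)^2.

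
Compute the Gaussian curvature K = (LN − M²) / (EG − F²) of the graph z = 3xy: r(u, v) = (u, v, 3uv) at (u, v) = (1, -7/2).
K = -144/231361

Coefficients of the first fundamental form: E = 9*v^2 + 1, F = 9*u*v, G = 9*u^2 + 1.
Coefficients of the second fundamental form: L = 0, M = 3/sqrt(9*u^2 + 9*v^2 + 1), N = 0.
Assemble K = (LN − M²)/(EG − F²) = -9/(81*u^4 + 162*u^2*v^2 + 18*u^2 + 81*v^4 + 18*v^2 + 1). At (u, v) = (1, -7/2): K = -144/231361.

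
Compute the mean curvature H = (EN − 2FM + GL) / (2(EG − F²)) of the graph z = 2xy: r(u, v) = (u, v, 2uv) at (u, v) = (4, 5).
H = -32*sqrt(165)/5445

With E = 4*v^2 + 1, F = 4*u*v, G = 4*u^2 + 1, L = 0, M = 2/sqrt(4*u^2 + 4*v^2 + 1), N = 0, assemble
  H = (EN − 2FM + GL) / (2(EG − F²)) = -8*u*v/(4*u^2 + 4*v^2 + 1)^(3/2).
At (u, v) = (4, 5): H = -32*sqrt(165)/5445.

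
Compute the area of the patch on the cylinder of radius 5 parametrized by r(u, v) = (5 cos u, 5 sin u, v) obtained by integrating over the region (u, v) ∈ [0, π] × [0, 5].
Area = 25*pi

Area = ∫∫ √(EG − F²) du dv with √(EG − F²) = 5. Integrating over [0, π] × [0, 5] gives 25*pi.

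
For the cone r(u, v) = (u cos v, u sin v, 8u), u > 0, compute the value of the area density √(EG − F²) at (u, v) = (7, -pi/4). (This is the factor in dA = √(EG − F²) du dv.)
√(EG − F²)|_{(7, -pi/4)} = 7*sqrt(65)

E = 65, F = 0, G = u^2, so EG − F² = 65*u^2. Taking the positive square root: √(EG − F²) = sqrt(65)*Abs(u). At (u, v) = (7, -pi/4): 7*sqrt(65).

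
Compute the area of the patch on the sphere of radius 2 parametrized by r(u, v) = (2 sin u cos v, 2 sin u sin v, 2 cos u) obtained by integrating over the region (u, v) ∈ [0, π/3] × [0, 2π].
Area = 4*pi

Area = ∫∫ √(EG − F²) du dv with √(EG − F²) = 4*Abs(sin(u)). Integrating over [0, π/3] × [0, 2π] gives 4*pi.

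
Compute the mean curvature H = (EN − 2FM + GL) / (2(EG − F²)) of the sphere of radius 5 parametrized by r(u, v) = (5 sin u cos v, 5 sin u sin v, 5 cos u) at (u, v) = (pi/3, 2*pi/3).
H = -1/5

With E = 25, F = 0, G = 25*sin(u)^2, L = -5*sin(u)/Abs(sin(u)), M = 0, N = -5*sin(u)^3/Abs(sin(u)), assemble
  H = (EN − 2FM + GL) / (2(EG − F²)) = -sin(u)/(5*Abs(sin(u))).
At (u, v) = (pi/3, 2*pi/3): H = -1/5.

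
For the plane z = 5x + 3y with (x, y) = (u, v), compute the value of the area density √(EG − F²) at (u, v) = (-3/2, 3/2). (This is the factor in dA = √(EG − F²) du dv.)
√(EG − F²)|_{(-3/2, 3/2)} = sqrt(35)

E = 26, F = 15, G = 10, so EG − F² = 35. Taking the positive square root: √(EG − F²) = sqrt(35). At (u, v) = (-3/2, 3/2): sqrt(35).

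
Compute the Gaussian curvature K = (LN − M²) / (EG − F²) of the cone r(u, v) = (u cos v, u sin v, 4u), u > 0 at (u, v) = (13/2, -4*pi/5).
K = 0

Coefficients of the first fundamental form: E = 17, F = 0, G = u^2.
Coefficients of the second fundamental form: L = 0, M = 0, N = 4*sqrt(17)*u^2/(17*Abs(u)).
Assemble K = (LN − M²)/(EG − F²) = 0. At (u, v) = (13/2, -4*pi/5): K = 0.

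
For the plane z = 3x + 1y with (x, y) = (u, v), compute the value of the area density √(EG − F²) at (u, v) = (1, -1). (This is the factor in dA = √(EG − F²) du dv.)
√(EG − F²)|_{(1, -1)} = sqrt(11)

E = 10, F = 3, G = 2, so EG − F² = 11. Taking the positive square root: √(EG − F²) = sqrt(11). At (u, v) = (1, -1): sqrt(11).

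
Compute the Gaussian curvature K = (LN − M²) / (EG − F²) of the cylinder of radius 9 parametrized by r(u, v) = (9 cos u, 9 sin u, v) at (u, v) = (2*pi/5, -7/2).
K = 0

Coefficients of the first fundamental form: E = 81, F = 0, G = 1.
Coefficients of the second fundamental form: L = -9, M = 0, N = 0.
Assemble K = (LN − M²)/(EG − F²) = 0. At (u, v) = (2*pi/5, -7/2): K = 0.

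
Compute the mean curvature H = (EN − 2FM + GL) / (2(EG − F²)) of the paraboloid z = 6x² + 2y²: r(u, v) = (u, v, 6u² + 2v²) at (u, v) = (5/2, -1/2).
H = 1832*sqrt(905)/819025

With E = 144*u^2 + 1, F = 48*u*v, G = 16*v^2 + 1, L = 12/sqrt(144*u^2 + 16*v^2 + 1), M = 0, N = 4/sqrt(144*u^2 + 16*v^2 + 1), assemble
  H = (EN − 2FM + GL) / (2(EG − F²)) = 8*(36*u^2 + 12*v^2 + 1)/(144*u^2 + 16*v^2 + 1)^(3/2).
At (u, v) = (5/2, -1/2): H = 1832*sqrt(905)/819025.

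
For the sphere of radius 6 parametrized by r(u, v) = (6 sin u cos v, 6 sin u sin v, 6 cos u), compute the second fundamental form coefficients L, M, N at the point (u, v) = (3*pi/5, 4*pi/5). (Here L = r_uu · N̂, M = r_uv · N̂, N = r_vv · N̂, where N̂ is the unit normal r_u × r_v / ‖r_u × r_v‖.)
L = -6;  M = 0;  N = -15/4 - 3*sqrt(5)/4

Compute the unit normal N̂(u, v) = (sin(u)^2*cos(v)/Abs(sin(u)), sin(u)^2*sin(v)/Abs(sin(u)), sin(2*u)/(2*Abs(sin(u)))), and the second partials r_uu, r_uv, r_vv. Take dot products:
  L(u, v) = r_uu · N̂ = -6*sin(u)/Abs(sin(u)),
  M(u, v) = r_uv · N̂ = 0,
  N(u, v) = r_vv · N̂ = -6*sin(u)^3/Abs(sin(u)).
Evaluating at (u, v) = (3*pi/5, 4*pi/5):
  L = -6, M = 0, N = -15/4 - 3*sqrt(5)/4.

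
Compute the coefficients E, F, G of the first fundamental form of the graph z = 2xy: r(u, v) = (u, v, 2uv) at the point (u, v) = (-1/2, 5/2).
E = 26;  F = -5;  G = 2

Partials: r_u = (1, 0, 2*v), r_v = (0, 1, 2*u). As functions of (u, v):
  E = r_u · r_u = 4*v^2 + 1,
  F = r_u · r_v = 4*u*v,
  G = r_v · r_v = 4*u^2 + 1.
Evaluating at (u, v) = (-1/2, 5/2): E = 26, F = -5, G = 2.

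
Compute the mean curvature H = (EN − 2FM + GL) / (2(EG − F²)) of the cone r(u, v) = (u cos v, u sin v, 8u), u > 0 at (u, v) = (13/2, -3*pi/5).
H = 8*sqrt(65)/845

With E = 65, F = 0, G = u^2, L = 0, M = 0, N = 8*sqrt(65)*u^2/(65*Abs(u)), assemble
  H = (EN − 2FM + GL) / (2(EG − F²)) = 4*sqrt(65)/(65*Abs(u)).
At (u, v) = (13/2, -3*pi/5): H = 8*sqrt(65)/845.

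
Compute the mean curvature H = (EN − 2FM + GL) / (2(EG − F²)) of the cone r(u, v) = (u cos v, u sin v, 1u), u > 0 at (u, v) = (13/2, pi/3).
H = sqrt(2)/26

With E = 2, F = 0, G = u^2, L = 0, M = 0, N = sqrt(2)*u^2/(2*Abs(u)), assemble
  H = (EN − 2FM + GL) / (2(EG − F²)) = sqrt(2)/(4*Abs(u)).
At (u, v) = (13/2, pi/3): H = sqrt(2)/26.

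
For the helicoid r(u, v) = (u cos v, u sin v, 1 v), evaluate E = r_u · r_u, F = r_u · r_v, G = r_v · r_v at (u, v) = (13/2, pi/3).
E = 1;  F = 0;  G = 173/4

Partials: r_u = (cos(v), sin(v), 0), r_v = (-u*sin(v), u*cos(v), 1). As functions of (u, v):
  E = r_u · r_u = 1,
  F = r_u · r_v = 0,
  G = r_v · r_v = u^2 + 1.
Evaluating at (u, v) = (13/2, pi/3): E = 1, F = 0, G = 173/4.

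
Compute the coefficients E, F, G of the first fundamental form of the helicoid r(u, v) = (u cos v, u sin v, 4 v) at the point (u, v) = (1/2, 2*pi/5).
E = 1;  F = 0;  G = 65/4

Partials: r_u = (cos(v), sin(v), 0), r_v = (-u*sin(v), u*cos(v), 4). As functions of (u, v):
  E = r_u · r_u = 1,
  F = r_u · r_v = 0,
  G = r_v · r_v = u^2 + 16.
Evaluating at (u, v) = (1/2, 2*pi/5): E = 1, F = 0, G = 65/4.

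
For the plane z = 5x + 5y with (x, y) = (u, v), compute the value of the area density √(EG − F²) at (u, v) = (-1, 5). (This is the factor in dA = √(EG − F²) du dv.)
√(EG − F²)|_{(-1, 5)} = sqrt(51)

E = 26, F = 25, G = 26, so EG − F² = 51. Taking the positive square root: √(EG − F²) = sqrt(51). At (u, v) = (-1, 5): sqrt(51).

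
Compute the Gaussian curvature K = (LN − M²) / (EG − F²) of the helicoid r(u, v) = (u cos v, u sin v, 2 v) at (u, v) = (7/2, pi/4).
K = -64/4225

Coefficients of the first fundamental form: E = 1, F = 0, G = u^2 + 4.
Coefficients of the second fundamental form: L = 0, M = -2/sqrt(u^2 + 4), N = 0.
Assemble K = (LN − M²)/(EG − F²) = -4/(u^2 + 4)^2. At (u, v) = (7/2, pi/4): K = -64/4225.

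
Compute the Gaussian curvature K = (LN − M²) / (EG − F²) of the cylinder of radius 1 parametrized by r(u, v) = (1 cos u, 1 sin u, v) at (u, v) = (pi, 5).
K = 0

Coefficients of the first fundamental form: E = 1, F = 0, G = 1.
Coefficients of the second fundamental form: L = -1, M = 0, N = 0.
Assemble K = (LN − M²)/(EG − F²) = 0. At (u, v) = (pi, 5): K = 0.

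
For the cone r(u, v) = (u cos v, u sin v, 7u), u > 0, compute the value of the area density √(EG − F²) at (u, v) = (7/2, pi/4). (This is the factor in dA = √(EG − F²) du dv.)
√(EG − F²)|_{(7/2, pi/4)} = 35*sqrt(2)/2

E = 50, F = 0, G = u^2, so EG − F² = 50*u^2. Taking the positive square root: √(EG − F²) = 5*sqrt(2)*Abs(u). At (u, v) = (7/2, pi/4): 35*sqrt(2)/2.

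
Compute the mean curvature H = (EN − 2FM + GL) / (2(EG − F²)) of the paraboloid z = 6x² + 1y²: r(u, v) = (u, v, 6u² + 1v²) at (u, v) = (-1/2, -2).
H = 139*sqrt(53)/2809

With E = 144*u^2 + 1, F = 24*u*v, G = 4*v^2 + 1, L = 12/sqrt(144*u^2 + 4*v^2 + 1), M = 0, N = 2/sqrt(144*u^2 + 4*v^2 + 1), assemble
  H = (EN − 2FM + GL) / (2(EG − F²)) = (144*u^2 + 24*v^2 + 7)/(144*u^2 + 4*v^2 + 1)^(3/2).
At (u, v) = (-1/2, -2): H = 139*sqrt(53)/2809.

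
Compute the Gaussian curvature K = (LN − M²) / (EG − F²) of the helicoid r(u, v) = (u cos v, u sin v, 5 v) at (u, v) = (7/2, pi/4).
K = -400/22201

Coefficients of the first fundamental form: E = 1, F = 0, G = u^2 + 25.
Coefficients of the second fundamental form: L = 0, M = -5/sqrt(u^2 + 25), N = 0.
Assemble K = (LN − M²)/(EG − F²) = -25/(u^2 + 25)^2. At (u, v) = (7/2, pi/4): K = -400/22201.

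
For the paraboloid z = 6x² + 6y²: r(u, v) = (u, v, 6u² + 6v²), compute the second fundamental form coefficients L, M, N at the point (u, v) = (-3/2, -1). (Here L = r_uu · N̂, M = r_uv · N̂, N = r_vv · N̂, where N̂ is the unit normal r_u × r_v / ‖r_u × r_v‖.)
L = 12*sqrt(469)/469;  M = 0;  N = 12*sqrt(469)/469

Compute the unit normal N̂(u, v) = (-12*u/sqrt(144*u^2 + 144*v^2 + 1), -12*v/sqrt(144*u^2 + 144*v^2 + 1), 1/sqrt(144*u^2 + 144*v^2 + 1)), and the second partials r_uu, r_uv, r_vv. Take dot products:
  L(u, v) = r_uu · N̂ = 12/sqrt(144*u^2 + 144*v^2 + 1),
  M(u, v) = r_uv · N̂ = 0,
  N(u, v) = r_vv · N̂ = 12/sqrt(144*u^2 + 144*v^2 + 1).
Evaluating at (u, v) = (-3/2, -1):
  L = 12*sqrt(469)/469, M = 0, N = 12*sqrt(469)/469.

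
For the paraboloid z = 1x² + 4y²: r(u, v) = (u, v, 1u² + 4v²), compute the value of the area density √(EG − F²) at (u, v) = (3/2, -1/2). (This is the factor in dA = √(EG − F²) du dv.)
√(EG − F²)|_{(3/2, -1/2)} = sqrt(26)

E = 4*u^2 + 1, F = 16*u*v, G = 64*v^2 + 1, so EG − F² = 4*u^2 + 64*v^2 + 1. Taking the positive square root: √(EG − F²) = sqrt(4*u^2 + 64*v^2 + 1). At (u, v) = (3/2, -1/2): sqrt(26).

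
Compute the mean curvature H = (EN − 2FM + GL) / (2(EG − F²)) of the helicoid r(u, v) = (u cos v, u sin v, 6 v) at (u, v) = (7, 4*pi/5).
H = 0

With E = 1, F = 0, G = u^2 + 36, L = 0, M = -6/sqrt(u^2 + 36), N = 0, assemble
  H = (EN − 2FM + GL) / (2(EG − F²)) = 0.
At (u, v) = (7, 4*pi/5): H = 0.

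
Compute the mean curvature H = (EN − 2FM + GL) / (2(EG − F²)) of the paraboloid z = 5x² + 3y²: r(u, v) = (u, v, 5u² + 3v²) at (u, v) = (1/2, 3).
H = 1703*sqrt(14)/24500

With E = 100*u^2 + 1, F = 60*u*v, G = 36*v^2 + 1, L = 10/sqrt(100*u^2 + 36*v^2 + 1), M = 0, N = 6/sqrt(100*u^2 + 36*v^2 + 1), assemble
  H = (EN − 2FM + GL) / (2(EG − F²)) = 4*(75*u^2 + 45*v^2 + 2)/(100*u^2 + 36*v^2 + 1)^(3/2).
At (u, v) = (1/2, 3): H = 1703*sqrt(14)/24500.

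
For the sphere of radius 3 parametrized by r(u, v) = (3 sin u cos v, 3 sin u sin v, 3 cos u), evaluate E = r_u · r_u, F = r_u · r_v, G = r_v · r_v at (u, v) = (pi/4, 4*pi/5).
E = 9;  F = 0;  G = 9/2

Partials: r_u = (3*cos(u)*cos(v), 3*sin(v)*cos(u), -3*sin(u)), r_v = (-3*sin(u)*sin(v), 3*sin(u)*cos(v), 0). As functions of (u, v):
  E = r_u · r_u = 9,
  F = r_u · r_v = 0,
  G = r_v · r_v = 9*sin(u)^2.
Evaluating at (u, v) = (pi/4, 4*pi/5): E = 9, F = 0, G = 9/2.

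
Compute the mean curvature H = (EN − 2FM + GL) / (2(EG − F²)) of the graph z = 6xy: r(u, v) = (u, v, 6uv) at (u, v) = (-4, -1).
H = -864*sqrt(613)/375769

With E = 36*v^2 + 1, F = 36*u*v, G = 36*u^2 + 1, L = 0, M = 6/sqrt(36*u^2 + 36*v^2 + 1), N = 0, assemble
  H = (EN − 2FM + GL) / (2(EG − F²)) = -216*u*v/(36*u^2 + 36*v^2 + 1)^(3/2).
At (u, v) = (-4, -1): H = -864*sqrt(613)/375769.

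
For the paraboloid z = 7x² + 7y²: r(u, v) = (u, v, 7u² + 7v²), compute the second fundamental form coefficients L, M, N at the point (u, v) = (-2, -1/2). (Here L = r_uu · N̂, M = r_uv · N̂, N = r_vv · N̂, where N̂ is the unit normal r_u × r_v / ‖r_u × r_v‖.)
L = 7*sqrt(834)/417;  M = 0;  N = 7*sqrt(834)/417

Compute the unit normal N̂(u, v) = (-14*u/sqrt(196*u^2 + 196*v^2 + 1), -14*v/sqrt(196*u^2 + 196*v^2 + 1), 1/sqrt(196*u^2 + 196*v^2 + 1)), and the second partials r_uu, r_uv, r_vv. Take dot products:
  L(u, v) = r_uu · N̂ = 14/sqrt(196*u^2 + 196*v^2 + 1),
  M(u, v) = r_uv · N̂ = 0,
  N(u, v) = r_vv · N̂ = 14/sqrt(196*u^2 + 196*v^2 + 1).
Evaluating at (u, v) = (-2, -1/2):
  L = 7*sqrt(834)/417, M = 0, N = 7*sqrt(834)/417.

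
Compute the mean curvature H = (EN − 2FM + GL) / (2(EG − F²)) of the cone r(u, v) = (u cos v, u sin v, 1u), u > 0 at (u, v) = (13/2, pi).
H = sqrt(2)/26

With E = 2, F = 0, G = u^2, L = 0, M = 0, N = sqrt(2)*u^2/(2*Abs(u)), assemble
  H = (EN − 2FM + GL) / (2(EG − F²)) = sqrt(2)/(4*Abs(u)).
At (u, v) = (13/2, pi): H = sqrt(2)/26.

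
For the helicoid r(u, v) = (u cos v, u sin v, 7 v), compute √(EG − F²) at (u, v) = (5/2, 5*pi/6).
√(EG − F²)|_{(5/2, 5*pi/6)} = sqrt(221)/2

E = 1, F = 0, G = u^2 + 49; EG − F² = u^2 + 49; √(EG − F²) = sqrt(u^2 + 49). At the given point: sqrt(221)/2.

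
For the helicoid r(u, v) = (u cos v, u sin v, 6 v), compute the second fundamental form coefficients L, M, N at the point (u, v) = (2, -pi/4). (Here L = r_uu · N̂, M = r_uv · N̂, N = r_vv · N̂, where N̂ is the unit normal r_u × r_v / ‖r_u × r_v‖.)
L = 0;  M = -3*sqrt(10)/10;  N = 0

Compute the unit normal N̂(u, v) = (6*sin(v)/sqrt(u^2 + 36), -6*cos(v)/sqrt(u^2 + 36), u/sqrt(u^2 + 36)), and the second partials r_uu, r_uv, r_vv. Take dot products:
  L(u, v) = r_uu · N̂ = 0,
  M(u, v) = r_uv · N̂ = -6/sqrt(u^2 + 36),
  N(u, v) = r_vv · N̂ = 0.
Evaluating at (u, v) = (2, -pi/4):
  L = 0, M = -3*sqrt(10)/10, N = 0.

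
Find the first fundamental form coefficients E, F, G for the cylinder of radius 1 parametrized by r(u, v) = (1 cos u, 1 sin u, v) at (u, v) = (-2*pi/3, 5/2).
E = 1;  F = 0;  G = 1

Partials: r_u = (-sin(u), cos(u), 0), r_v = (0, 0, 1). As functions of (u, v):
  E = r_u · r_u = 1,
  F = r_u · r_v = 0,
  G = r_v · r_v = 1.
Evaluating at (u, v) = (-2*pi/3, 5/2): E = 1, F = 0, G = 1.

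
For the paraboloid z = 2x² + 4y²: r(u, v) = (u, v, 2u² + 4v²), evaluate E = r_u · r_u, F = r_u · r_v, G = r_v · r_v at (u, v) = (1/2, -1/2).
E = 5;  F = -8;  G = 17

Partials: r_u = (1, 0, 4*u), r_v = (0, 1, 8*v). As functions of (u, v):
  E = r_u · r_u = 16*u^2 + 1,
  F = r_u · r_v = 32*u*v,
  G = r_v · r_v = 64*v^2 + 1.
Evaluating at (u, v) = (1/2, -1/2): E = 5, F = -8, G = 17.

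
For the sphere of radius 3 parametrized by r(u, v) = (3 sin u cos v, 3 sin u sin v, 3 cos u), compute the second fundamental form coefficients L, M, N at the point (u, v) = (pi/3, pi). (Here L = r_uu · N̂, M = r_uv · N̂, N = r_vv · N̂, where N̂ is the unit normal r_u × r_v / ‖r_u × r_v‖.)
L = -3;  M = 0;  N = -9/4

Compute the unit normal N̂(u, v) = (sin(u)^2*cos(v)/Abs(sin(u)), sin(u)^2*sin(v)/Abs(sin(u)), sin(2*u)/(2*Abs(sin(u)))), and the second partials r_uu, r_uv, r_vv. Take dot products:
  L(u, v) = r_uu · N̂ = -3*sin(u)/Abs(sin(u)),
  M(u, v) = r_uv · N̂ = 0,
  N(u, v) = r_vv · N̂ = -3*sin(u)^3/Abs(sin(u)).
Evaluating at (u, v) = (pi/3, pi):
  L = -3, M = 0, N = -9/4.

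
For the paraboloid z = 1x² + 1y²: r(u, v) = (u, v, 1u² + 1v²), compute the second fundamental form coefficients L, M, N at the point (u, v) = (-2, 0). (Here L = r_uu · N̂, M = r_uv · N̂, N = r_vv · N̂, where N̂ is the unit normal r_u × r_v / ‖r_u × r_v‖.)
L = 2*sqrt(17)/17;  M = 0;  N = 2*sqrt(17)/17

Compute the unit normal N̂(u, v) = (-2*u/sqrt(4*u^2 + 4*v^2 + 1), -2*v/sqrt(4*u^2 + 4*v^2 + 1), 1/sqrt(4*u^2 + 4*v^2 + 1)), and the second partials r_uu, r_uv, r_vv. Take dot products:
  L(u, v) = r_uu · N̂ = 2/sqrt(4*u^2 + 4*v^2 + 1),
  M(u, v) = r_uv · N̂ = 0,
  N(u, v) = r_vv · N̂ = 2/sqrt(4*u^2 + 4*v^2 + 1).
Evaluating at (u, v) = (-2, 0):
  L = 2*sqrt(17)/17, M = 0, N = 2*sqrt(17)/17.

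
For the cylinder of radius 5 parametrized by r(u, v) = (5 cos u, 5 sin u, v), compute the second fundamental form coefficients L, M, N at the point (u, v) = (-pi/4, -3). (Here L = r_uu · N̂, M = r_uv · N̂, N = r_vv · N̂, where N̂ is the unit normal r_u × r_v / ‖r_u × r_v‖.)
L = -5;  M = 0;  N = 0

Compute the unit normal N̂(u, v) = (cos(u), sin(u), 0), and the second partials r_uu, r_uv, r_vv. Take dot products:
  L(u, v) = r_uu · N̂ = -5,
  M(u, v) = r_uv · N̂ = 0,
  N(u, v) = r_vv · N̂ = 0.
Evaluating at (u, v) = (-pi/4, -3):
  L = -5, M = 0, N = 0.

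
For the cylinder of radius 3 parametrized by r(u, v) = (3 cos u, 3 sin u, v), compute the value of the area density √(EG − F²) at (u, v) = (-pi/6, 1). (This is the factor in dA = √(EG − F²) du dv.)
√(EG − F²)|_{(-pi/6, 1)} = 3

E = 9, F = 0, G = 1, so EG − F² = 9. Taking the positive square root: √(EG − F²) = 3. At (u, v) = (-pi/6, 1): 3.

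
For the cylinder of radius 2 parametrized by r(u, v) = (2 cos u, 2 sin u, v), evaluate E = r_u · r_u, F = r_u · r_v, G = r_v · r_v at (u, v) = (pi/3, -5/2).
E = 4;  F = 0;  G = 1

Partials: r_u = (-2*sin(u), 2*cos(u), 0), r_v = (0, 0, 1). As functions of (u, v):
  E = r_u · r_u = 4,
  F = r_u · r_v = 0,
  G = r_v · r_v = 1.
Evaluating at (u, v) = (pi/3, -5/2): E = 4, F = 0, G = 1.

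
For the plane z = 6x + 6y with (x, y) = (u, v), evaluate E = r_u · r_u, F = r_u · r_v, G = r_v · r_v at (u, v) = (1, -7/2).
E = 37;  F = 36;  G = 37

Partials: r_u = (1, 0, 6), r_v = (0, 1, 6). As functions of (u, v):
  E = r_u · r_u = 37,
  F = r_u · r_v = 36,
  G = r_v · r_v = 37.
Evaluating at (u, v) = (1, -7/2): E = 37, F = 36, G = 37.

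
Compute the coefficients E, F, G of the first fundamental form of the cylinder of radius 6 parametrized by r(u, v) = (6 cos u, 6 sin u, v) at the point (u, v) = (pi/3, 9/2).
E = 36;  F = 0;  G = 1

Partials: r_u = (-6*sin(u), 6*cos(u), 0), r_v = (0, 0, 1). As functions of (u, v):
  E = r_u · r_u = 36,
  F = r_u · r_v = 0,
  G = r_v · r_v = 1.
Evaluating at (u, v) = (pi/3, 9/2): E = 36, F = 0, G = 1.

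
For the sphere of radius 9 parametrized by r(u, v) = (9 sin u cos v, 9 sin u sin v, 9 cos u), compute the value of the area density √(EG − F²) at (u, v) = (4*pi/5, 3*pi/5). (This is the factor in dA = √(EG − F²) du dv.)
√(EG − F²)|_{(4*pi/5, 3*pi/5)} = 81*sqrt(10 - 2*sqrt(5))/4

E = 81, F = 0, G = 81*sin(u)^2, so EG − F² = 6561*sin(u)^2. Taking the positive square root: √(EG − F²) = 81*Abs(sin(u)). At (u, v) = (4*pi/5, 3*pi/5): 81*sqrt(10 - 2*sqrt(5))/4.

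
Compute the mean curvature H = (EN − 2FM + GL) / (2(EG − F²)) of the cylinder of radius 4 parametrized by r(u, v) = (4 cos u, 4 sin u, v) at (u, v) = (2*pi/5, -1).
H = -1/8

With E = 16, F = 0, G = 1, L = -4, M = 0, N = 0, assemble
  H = (EN − 2FM + GL) / (2(EG − F²)) = -1/8.
At (u, v) = (2*pi/5, -1): H = -1/8.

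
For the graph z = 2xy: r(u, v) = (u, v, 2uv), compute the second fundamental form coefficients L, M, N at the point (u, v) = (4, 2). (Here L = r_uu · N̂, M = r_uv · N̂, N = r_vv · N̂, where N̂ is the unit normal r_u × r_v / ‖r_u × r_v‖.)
L = 0;  M = 2/9;  N = 0

Compute the unit normal N̂(u, v) = (-2*v/sqrt(4*u^2 + 4*v^2 + 1), -2*u/sqrt(4*u^2 + 4*v^2 + 1), 1/sqrt(4*u^2 + 4*v^2 + 1)), and the second partials r_uu, r_uv, r_vv. Take dot products:
  L(u, v) = r_uu · N̂ = 0,
  M(u, v) = r_uv · N̂ = 2/sqrt(4*u^2 + 4*v^2 + 1),
  N(u, v) = r_vv · N̂ = 0.
Evaluating at (u, v) = (4, 2):
  L = 0, M = 2/9, N = 0.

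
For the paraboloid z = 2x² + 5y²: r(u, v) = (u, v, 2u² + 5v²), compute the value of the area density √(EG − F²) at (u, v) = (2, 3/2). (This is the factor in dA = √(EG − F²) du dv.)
√(EG − F²)|_{(2, 3/2)} = sqrt(290)

E = 16*u^2 + 1, F = 40*u*v, G = 100*v^2 + 1, so EG − F² = 16*u^2 + 100*v^2 + 1. Taking the positive square root: √(EG − F²) = sqrt(16*u^2 + 100*v^2 + 1). At (u, v) = (2, 3/2): sqrt(290).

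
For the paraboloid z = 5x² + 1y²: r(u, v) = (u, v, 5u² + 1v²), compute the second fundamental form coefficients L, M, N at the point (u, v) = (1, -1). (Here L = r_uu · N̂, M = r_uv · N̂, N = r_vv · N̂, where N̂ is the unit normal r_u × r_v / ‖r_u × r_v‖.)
L = 2*sqrt(105)/21;  M = 0;  N = 2*sqrt(105)/105

Compute the unit normal N̂(u, v) = (-10*u/sqrt(100*u^2 + 4*v^2 + 1), -2*v/sqrt(100*u^2 + 4*v^2 + 1), 1/sqrt(100*u^2 + 4*v^2 + 1)), and the second partials r_uu, r_uv, r_vv. Take dot products:
  L(u, v) = r_uu · N̂ = 10/sqrt(100*u^2 + 4*v^2 + 1),
  M(u, v) = r_uv · N̂ = 0,
  N(u, v) = r_vv · N̂ = 2/sqrt(100*u^2 + 4*v^2 + 1).
Evaluating at (u, v) = (1, -1):
  L = 2*sqrt(105)/21, M = 0, N = 2*sqrt(105)/105.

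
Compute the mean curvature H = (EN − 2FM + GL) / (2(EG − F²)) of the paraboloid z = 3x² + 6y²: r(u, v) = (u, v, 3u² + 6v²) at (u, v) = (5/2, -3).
H = 5247*sqrt(1522)/2316484

With E = 36*u^2 + 1, F = 72*u*v, G = 144*v^2 + 1, L = 6/sqrt(36*u^2 + 144*v^2 + 1), M = 0, N = 12/sqrt(36*u^2 + 144*v^2 + 1), assemble
  H = (EN − 2FM + GL) / (2(EG − F²)) = 9*(24*u^2 + 48*v^2 + 1)/(36*u^2 + 144*v^2 + 1)^(3/2).
At (u, v) = (5/2, -3): H = 5247*sqrt(1522)/2316484.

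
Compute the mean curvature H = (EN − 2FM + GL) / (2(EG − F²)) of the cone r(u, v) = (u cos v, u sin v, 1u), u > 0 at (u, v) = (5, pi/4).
H = sqrt(2)/20

With E = 2, F = 0, G = u^2, L = 0, M = 0, N = sqrt(2)*u^2/(2*Abs(u)), assemble
  H = (EN − 2FM + GL) / (2(EG − F²)) = sqrt(2)/(4*Abs(u)).
At (u, v) = (5, pi/4): H = sqrt(2)/20.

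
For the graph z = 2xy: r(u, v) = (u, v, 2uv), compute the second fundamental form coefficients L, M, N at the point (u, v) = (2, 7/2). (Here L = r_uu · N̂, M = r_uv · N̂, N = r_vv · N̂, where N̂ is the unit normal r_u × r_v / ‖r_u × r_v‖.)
L = 0;  M = sqrt(66)/33;  N = 0

Compute the unit normal N̂(u, v) = (-2*v/sqrt(4*u^2 + 4*v^2 + 1), -2*u/sqrt(4*u^2 + 4*v^2 + 1), 1/sqrt(4*u^2 + 4*v^2 + 1)), and the second partials r_uu, r_uv, r_vv. Take dot products:
  L(u, v) = r_uu · N̂ = 0,
  M(u, v) = r_uv · N̂ = 2/sqrt(4*u^2 + 4*v^2 + 1),
  N(u, v) = r_vv · N̂ = 0.
Evaluating at (u, v) = (2, 7/2):
  L = 0, M = sqrt(66)/33, N = 0.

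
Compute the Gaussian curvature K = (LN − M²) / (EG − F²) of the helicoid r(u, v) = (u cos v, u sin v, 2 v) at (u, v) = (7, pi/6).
K = -4/2809

Coefficients of the first fundamental form: E = 1, F = 0, G = u^2 + 4.
Coefficients of the second fundamental form: L = 0, M = -2/sqrt(u^2 + 4), N = 0.
Assemble K = (LN − M²)/(EG − F²) = -4/(u^2 + 4)^2. At (u, v) = (7, pi/6): K = -4/2809.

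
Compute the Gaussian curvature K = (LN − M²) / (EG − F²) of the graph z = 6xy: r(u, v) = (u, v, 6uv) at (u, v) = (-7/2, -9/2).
K = -36/1371241

Coefficients of the first fundamental form: E = 36*v^2 + 1, F = 36*u*v, G = 36*u^2 + 1.
Coefficients of the second fundamental form: L = 0, M = 6/sqrt(36*u^2 + 36*v^2 + 1), N = 0.
Assemble K = (LN − M²)/(EG − F²) = -36/(1296*u^4 + 2592*u^2*v^2 + 72*u^2 + 1296*v^4 + 72*v^2 + 1). At (u, v) = (-7/2, -9/2): K = -36/1371241.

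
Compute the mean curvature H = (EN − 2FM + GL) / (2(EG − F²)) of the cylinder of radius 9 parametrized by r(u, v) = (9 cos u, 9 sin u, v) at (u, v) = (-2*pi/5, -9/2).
H = -1/18

With E = 81, F = 0, G = 1, L = -9, M = 0, N = 0, assemble
  H = (EN − 2FM + GL) / (2(EG − F²)) = -1/18.
At (u, v) = (-2*pi/5, -9/2): H = -1/18.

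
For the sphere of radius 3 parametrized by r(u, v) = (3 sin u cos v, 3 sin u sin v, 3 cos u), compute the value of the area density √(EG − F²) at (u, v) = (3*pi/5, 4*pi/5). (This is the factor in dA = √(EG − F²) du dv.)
√(EG − F²)|_{(3*pi/5, 4*pi/5)} = 9*sqrt(2*sqrt(5) + 10)/4

E = 9, F = 0, G = 9*sin(u)^2, so EG − F² = 81*sin(u)^2. Taking the positive square root: √(EG − F²) = 9*Abs(sin(u)). At (u, v) = (3*pi/5, 4*pi/5): 9*sqrt(2*sqrt(5) + 10)/4.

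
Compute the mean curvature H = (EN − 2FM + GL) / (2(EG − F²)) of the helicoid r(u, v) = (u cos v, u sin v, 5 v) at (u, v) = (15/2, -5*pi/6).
H = 0

With E = 1, F = 0, G = u^2 + 25, L = 0, M = -5/sqrt(u^2 + 25), N = 0, assemble
  H = (EN − 2FM + GL) / (2(EG − F²)) = 0.
At (u, v) = (15/2, -5*pi/6): H = 0.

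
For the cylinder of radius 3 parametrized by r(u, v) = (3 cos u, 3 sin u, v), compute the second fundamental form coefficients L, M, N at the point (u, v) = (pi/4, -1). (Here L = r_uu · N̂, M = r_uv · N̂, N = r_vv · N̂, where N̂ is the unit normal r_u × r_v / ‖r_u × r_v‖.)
L = -3;  M = 0;  N = 0

Compute the unit normal N̂(u, v) = (cos(u), sin(u), 0), and the second partials r_uu, r_uv, r_vv. Take dot products:
  L(u, v) = r_uu · N̂ = -3,
  M(u, v) = r_uv · N̂ = 0,
  N(u, v) = r_vv · N̂ = 0.
Evaluating at (u, v) = (pi/4, -1):
  L = -3, M = 0, N = 0.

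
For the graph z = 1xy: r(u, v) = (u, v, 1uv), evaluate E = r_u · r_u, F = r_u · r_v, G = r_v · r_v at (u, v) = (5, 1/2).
E = 5/4;  F = 5/2;  G = 26

Partials: r_u = (1, 0, v), r_v = (0, 1, u). As functions of (u, v):
  E = r_u · r_u = v^2 + 1,
  F = r_u · r_v = u*v,
  G = r_v · r_v = u^2 + 1.
Evaluating at (u, v) = (5, 1/2): E = 5/4, F = 5/2, G = 26.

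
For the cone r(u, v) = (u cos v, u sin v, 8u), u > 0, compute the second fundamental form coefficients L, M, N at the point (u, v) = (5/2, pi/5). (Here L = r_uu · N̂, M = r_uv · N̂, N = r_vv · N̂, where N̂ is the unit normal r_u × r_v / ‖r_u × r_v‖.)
L = 0;  M = 0;  N = 4*sqrt(65)/13

Compute the unit normal N̂(u, v) = (-8*sqrt(65)*u*cos(v)/(65*Abs(u)), -8*sqrt(65)*u*sin(v)/(65*Abs(u)), sqrt(65)*u/(65*Abs(u))), and the second partials r_uu, r_uv, r_vv. Take dot products:
  L(u, v) = r_uu · N̂ = 0,
  M(u, v) = r_uv · N̂ = 0,
  N(u, v) = r_vv · N̂ = 8*sqrt(65)*u^2/(65*Abs(u)).
Evaluating at (u, v) = (5/2, pi/5):
  L = 0, M = 0, N = 4*sqrt(65)/13.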